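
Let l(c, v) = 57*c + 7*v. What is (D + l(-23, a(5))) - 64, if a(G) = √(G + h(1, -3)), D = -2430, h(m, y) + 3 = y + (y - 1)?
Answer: -3805 + 7*I*√5 ≈ -3805.0 + 15.652*I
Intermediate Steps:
h(m, y) = -4 + 2*y (h(m, y) = -3 + (y + (y - 1)) = -3 + (y + (-1 + y)) = -3 + (-1 + 2*y) = -4 + 2*y)
a(G) = √(-10 + G) (a(G) = √(G + (-4 + 2*(-3))) = √(G + (-4 - 6)) = √(G - 10) = √(-10 + G))
l(c, v) = 7*v + 57*c
(D + l(-23, a(5))) - 64 = (-2430 + (7*√(-10 + 5) + 57*(-23))) - 64 = (-2430 + (7*√(-5) - 1311)) - 64 = (-2430 + (7*(I*√5) - 1311)) - 64 = (-2430 + (7*I*√5 - 1311)) - 64 = (-2430 + (-1311 + 7*I*√5)) - 64 = (-3741 + 7*I*√5) - 64 = -3805 + 7*I*√5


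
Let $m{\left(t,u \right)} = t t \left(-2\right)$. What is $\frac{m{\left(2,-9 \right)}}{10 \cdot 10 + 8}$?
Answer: $- \frac{2}{27} \approx -0.074074$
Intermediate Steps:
$m{\left(t,u \right)} = - 2 t^{2}$ ($m{\left(t,u \right)} = t^{2} \left(-2\right) = - 2 t^{2}$)
$\frac{m{\left(2,-9 \right)}}{10 \cdot 10 + 8} = \frac{\left(-2\right) 2^{2}}{10 \cdot 10 + 8} = \frac{\left(-2\right) 4}{100 + 8} = - \frac{8}{108} = \left(-8\right) \frac{1}{108} = - \frac{2}{27}$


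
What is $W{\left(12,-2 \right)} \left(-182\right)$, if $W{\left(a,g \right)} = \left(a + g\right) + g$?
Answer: $-1456$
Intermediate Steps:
$W{\left(a,g \right)} = a + 2 g$
$W{\left(12,-2 \right)} \left(-182\right) = \left(12 + 2 \left(-2\right)\right) \left(-182\right) = \left(12 - 4\right) \left(-182\right) = 8 \left(-182\right) = -1456$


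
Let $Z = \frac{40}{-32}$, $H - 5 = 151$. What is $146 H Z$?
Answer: $-28470$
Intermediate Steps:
$H = 156$ ($H = 5 + 151 = 156$)
$Z = - \frac{5}{4}$ ($Z = 40 \left(- \frac{1}{32}\right) = - \frac{5}{4} \approx -1.25$)
$146 H Z = 146 \cdot 156 \left(- \frac{5}{4}\right) = 22776 \left(- \frac{5}{4}\right) = -28470$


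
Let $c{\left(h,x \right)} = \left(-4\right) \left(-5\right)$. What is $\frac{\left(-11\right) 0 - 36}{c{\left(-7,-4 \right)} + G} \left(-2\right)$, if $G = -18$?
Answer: $36$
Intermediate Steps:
$c{\left(h,x \right)} = 20$
$\frac{\left(-11\right) 0 - 36}{c{\left(-7,-4 \right)} + G} \left(-2\right) = \frac{\left(-11\right) 0 - 36}{20 - 18} \left(-2\right) = \frac{0 - 36}{2} \left(-2\right) = \left(-36\right) \frac{1}{2} \left(-2\right) = \left(-18\right) \left(-2\right) = 36$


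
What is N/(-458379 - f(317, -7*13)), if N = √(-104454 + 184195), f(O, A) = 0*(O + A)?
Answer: -√79741/458379 ≈ -0.00061605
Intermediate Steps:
f(O, A) = 0 (f(O, A) = 0*(A + O) = 0)
N = √79741 ≈ 282.38
N/(-458379 - f(317, -7*13)) = √79741/(-458379 - 1*0) = √79741/(-458379 + 0) = √79741/(-458379) = √79741*(-1/458379) = -√79741/458379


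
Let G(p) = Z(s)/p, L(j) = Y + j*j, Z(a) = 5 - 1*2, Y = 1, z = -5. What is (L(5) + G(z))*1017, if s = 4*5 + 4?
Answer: 129159/5 ≈ 25832.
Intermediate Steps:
s = 24 (s = 20 + 4 = 24)
Z(a) = 3 (Z(a) = 5 - 2 = 3)
L(j) = 1 + j² (L(j) = 1 + j*j = 1 + j²)
G(p) = 3/p
(L(5) + G(z))*1017 = ((1 + 5²) + 3/(-5))*1017 = ((1 + 25) + 3*(-⅕))*1017 = (26 - ⅗)*1017 = (127/5)*1017 = 129159/5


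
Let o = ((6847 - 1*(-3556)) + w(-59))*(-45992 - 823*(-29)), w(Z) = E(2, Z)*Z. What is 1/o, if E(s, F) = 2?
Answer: -1/227555625 ≈ -4.3945e-9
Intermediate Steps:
w(Z) = 2*Z
o = -227555625 (o = ((6847 - 1*(-3556)) + 2*(-59))*(-45992 - 823*(-29)) = ((6847 + 3556) - 118)*(-45992 + 23867) = (10403 - 118)*(-22125) = 10285*(-22125) = -227555625)
1/o = 1/(-227555625) = -1/227555625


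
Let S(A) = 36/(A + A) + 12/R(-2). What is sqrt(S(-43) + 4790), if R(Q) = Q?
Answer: sqrt(8844842)/43 ≈ 69.163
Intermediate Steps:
S(A) = -6 + 18/A (S(A) = 36/(A + A) + 12/(-2) = 36/((2*A)) + 12*(-1/2) = 36*(1/(2*A)) - 6 = 18/A - 6 = -6 + 18/A)
sqrt(S(-43) + 4790) = sqrt((-6 + 18/(-43)) + 4790) = sqrt((-6 + 18*(-1/43)) + 4790) = sqrt((-6 - 18/43) + 4790) = sqrt(-276/43 + 4790) = sqrt(205694/43) = sqrt(8844842)/43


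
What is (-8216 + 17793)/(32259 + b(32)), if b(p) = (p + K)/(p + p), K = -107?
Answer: 612928/2064501 ≈ 0.29689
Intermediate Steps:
b(p) = (-107 + p)/(2*p) (b(p) = (p - 107)/(p + p) = (-107 + p)/((2*p)) = (-107 + p)*(1/(2*p)) = (-107 + p)/(2*p))
(-8216 + 17793)/(32259 + b(32)) = (-8216 + 17793)/(32259 + (½)*(-107 + 32)/32) = 9577/(32259 + (½)*(1/32)*(-75)) = 9577/(32259 - 75/64) = 9577/(2064501/64) = 9577*(64/2064501) = 612928/2064501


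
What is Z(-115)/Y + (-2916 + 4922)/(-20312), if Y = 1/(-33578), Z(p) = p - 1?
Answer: 39558106485/10156 ≈ 3.8950e+6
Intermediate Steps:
Z(p) = -1 + p
Y = -1/33578 ≈ -2.9781e-5
Z(-115)/Y + (-2916 + 4922)/(-20312) = (-1 - 115)/(-1/33578) + (-2916 + 4922)/(-20312) = -116*(-33578) + 2006*(-1/20312) = 3895048 - 1003/10156 = 39558106485/10156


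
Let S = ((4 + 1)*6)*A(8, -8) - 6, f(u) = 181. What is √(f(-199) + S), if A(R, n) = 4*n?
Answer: I*√785 ≈ 28.018*I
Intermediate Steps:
S = -966 (S = ((4 + 1)*6)*(4*(-8)) - 6 = (5*6)*(-32) - 6 = 30*(-32) - 6 = -960 - 6 = -966)
√(f(-199) + S) = √(181 - 966) = √(-785) = I*√785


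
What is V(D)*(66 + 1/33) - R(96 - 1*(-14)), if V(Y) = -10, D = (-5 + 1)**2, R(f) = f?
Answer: -25420/33 ≈ -770.30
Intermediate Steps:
D = 16 (D = (-4)**2 = 16)
V(D)*(66 + 1/33) - R(96 - 1*(-14)) = -10*(66 + 1/33) - (96 - 1*(-14)) = -10*(66 + 1/33) - (96 + 14) = -10*2179/33 - 1*110 = -21790/33 - 110 = -25420/33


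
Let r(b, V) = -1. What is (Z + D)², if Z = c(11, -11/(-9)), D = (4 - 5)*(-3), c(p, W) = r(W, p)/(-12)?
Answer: 1369/144 ≈ 9.5069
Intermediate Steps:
c(p, W) = 1/12 (c(p, W) = -1/(-12) = -1*(-1/12) = 1/12)
D = 3 (D = -1*(-3) = 3)
Z = 1/12 ≈ 0.083333
(Z + D)² = (1/12 + 3)² = (37/12)² = 1369/144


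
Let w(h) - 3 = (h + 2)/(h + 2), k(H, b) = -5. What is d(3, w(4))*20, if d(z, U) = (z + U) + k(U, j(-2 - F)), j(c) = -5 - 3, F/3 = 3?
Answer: 40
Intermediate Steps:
F = 9 (F = 3*3 = 9)
j(c) = -8
w(h) = 4 (w(h) = 3 + (h + 2)/(h + 2) = 3 + (2 + h)/(2 + h) = 3 + 1 = 4)
d(z, U) = -5 + U + z (d(z, U) = (z + U) - 5 = (U + z) - 5 = -5 + U + z)
d(3, w(4))*20 = (-5 + 4 + 3)*20 = 2*20 = 40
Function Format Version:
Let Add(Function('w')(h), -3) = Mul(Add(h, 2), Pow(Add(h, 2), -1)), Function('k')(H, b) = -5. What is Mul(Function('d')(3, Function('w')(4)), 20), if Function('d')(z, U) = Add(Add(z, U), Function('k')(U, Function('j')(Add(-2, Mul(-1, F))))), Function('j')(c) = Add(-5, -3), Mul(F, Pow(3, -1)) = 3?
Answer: 40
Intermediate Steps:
F = 9 (F = Mul(3, 3) = 9)
Function('j')(c) = -8
Function('w')(h) = 4 (Function('w')(h) = Add(3, Mul(Add(h, 2), Pow(Add(h, 2), -1))) = Add(3, Mul(Add(2, h), Pow(Add(2, h), -1))) = Add(3, 1) = 4)
Function('d')(z, U) = Add(-5, U, z) (Function('d')(z, U) = Add(Add(z, U), -5) = Add(Add(U, z), -5) = Add(-5, U, z))
Mul(Function('d')(3, Function('w')(4)), 20) = Mul(Add(-5, 4, 3), 20) = Mul(2, 20) = 40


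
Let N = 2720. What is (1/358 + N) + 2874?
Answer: 2002653/358 ≈ 5594.0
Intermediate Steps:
(1/358 + N) + 2874 = (1/358 + 2720) + 2874 = 973761/358 + 2874 = 2002653/358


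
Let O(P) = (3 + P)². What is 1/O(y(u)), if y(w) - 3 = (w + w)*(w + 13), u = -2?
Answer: 1/1444 ≈ 0.00069252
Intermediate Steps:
y(w) = 3 + 2*w*(13 + w) (y(w) = 3 + (w + w)*(w + 13) = 3 + (2*w)*(13 + w) = 3 + 2*w*(13 + w))
1/O(y(u)) = 1/((3 + (3 + 2*(-2)² + 26*(-2)))²) = 1/((3 + (3 + 2*4 - 52))²) = 1/((3 + (3 + 8 - 52))²) = 1/((3 - 41)²) = 1/((-38)²) = 1/1444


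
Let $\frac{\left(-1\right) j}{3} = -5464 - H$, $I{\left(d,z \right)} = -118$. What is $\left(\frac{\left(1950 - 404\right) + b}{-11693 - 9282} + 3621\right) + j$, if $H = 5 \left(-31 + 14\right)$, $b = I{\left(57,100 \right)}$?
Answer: $\frac{414422622}{20975} \approx 19758.0$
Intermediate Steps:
$b = -118$
$H = -85$ ($H = 5 \left(-17\right) = -85$)
$j = 16137$ ($j = - 3 \left(-5464 - -85\right) = - 3 \left(-5464 + 85\right) = \left(-3\right) \left(-5379\right) = 16137$)
$\left(\frac{\left(1950 - 404\right) + b}{-11693 - 9282} + 3621\right) + j = \left(\frac{\left(1950 - 404\right) - 118}{-11693 - 9282} + 3621\right) + 16137 = \left(\frac{\left(1950 - 404\right) - 118}{-20975} + 3621\right) + 16137 = \left(\left(1546 - 118\right) \left(- \frac{1}{20975}\right) + 3621\right) + 16137 = \left(1428 \left(- \frac{1}{20975}\right) + 3621\right) + 16137 = \left(- \frac{1428}{20975} + 3621\right) + 16137 = \frac{75949047}{20975} + 16137 = \frac{414422622}{20975}$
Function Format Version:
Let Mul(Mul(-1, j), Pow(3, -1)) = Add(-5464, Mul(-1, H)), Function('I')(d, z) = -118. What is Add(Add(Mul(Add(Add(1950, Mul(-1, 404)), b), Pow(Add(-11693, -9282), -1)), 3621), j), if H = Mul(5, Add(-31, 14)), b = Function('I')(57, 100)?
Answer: Rational(414422622, 20975) ≈ 19758.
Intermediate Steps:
b = -118
H = -85 (H = Mul(5, -17) = -85)
j = 16137 (j = Mul(-3, Add(-5464, Mul(-1, -85))) = Mul(-3, Add(-5464, 85)) = Mul(-3, -5379) = 16137)
Add(Add(Mul(Add(Add(1950, Mul(-1, 404)), b), Pow(Add(-11693, -9282), -1)), 3621), j) = Add(Add(Mul(Add(Add(1950, Mul(-1, 404)), -118), Pow(Add(-11693, -9282), -1)), 3621), 16137) = Add(Add(Mul(Add(Add(1950, -404), -118), Pow(-20975, -1)), 3621), 16137) = Add(Add(Mul(Add(1546, -118), Rational(-1, 20975)), 3621), 16137) = Add(Add(Mul(1428, Rational(-1, 20975)), 3621), 16137) = Add(Add(Rational(-1428, 20975), 3621), 16137) = Add(Rational(75949047, 20975), 16137) = Rational(414422622, 20975)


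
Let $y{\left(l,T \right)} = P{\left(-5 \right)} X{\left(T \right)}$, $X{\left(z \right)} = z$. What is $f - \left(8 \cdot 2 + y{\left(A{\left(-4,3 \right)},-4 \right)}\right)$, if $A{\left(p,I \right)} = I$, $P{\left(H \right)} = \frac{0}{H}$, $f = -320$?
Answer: $-336$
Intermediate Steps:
$P{\left(H \right)} = 0$
$y{\left(l,T \right)} = 0$ ($y{\left(l,T \right)} = 0 T = 0$)
$f - \left(8 \cdot 2 + y{\left(A{\left(-4,3 \right)},-4 \right)}\right) = -320 - \left(8 \cdot 2 + 0\right) = -320 - \left(16 + 0\right) = -320 - 16 = -336$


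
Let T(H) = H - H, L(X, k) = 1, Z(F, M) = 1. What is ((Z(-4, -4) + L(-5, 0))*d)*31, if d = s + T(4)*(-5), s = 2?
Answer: 124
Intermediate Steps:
T(H) = 0
d = 2 (d = 2 + 0*(-5) = 2 + 0 = 2)
((Z(-4, -4) + L(-5, 0))*d)*31 = ((1 + 1)*2)*31 = (2*2)*31 = 4*31 = 124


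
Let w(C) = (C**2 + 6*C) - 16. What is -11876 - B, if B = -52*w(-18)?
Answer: -1476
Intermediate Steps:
w(C) = -16 + C**2 + 6*C
B = -10400 (B = -52*(-16 + (-18)**2 + 6*(-18)) = -52*(-16 + 324 - 108) = -52*200 = -10400)
-11876 - B = -11876 - 1*(-10400) = -11876 + 10400 = -1476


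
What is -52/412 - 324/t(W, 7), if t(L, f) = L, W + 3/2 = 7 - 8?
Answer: 66679/515 ≈ 129.47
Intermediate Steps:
W = -5/2 (W = -3/2 + (7 - 8) = -3/2 - 1 = -5/2 ≈ -2.5000)
-52/412 - 324/t(W, 7) = -52/412 - 324/(-5/2) = -52*1/412 - 324*(-⅖) = -13/103 + 648/5 = 66679/515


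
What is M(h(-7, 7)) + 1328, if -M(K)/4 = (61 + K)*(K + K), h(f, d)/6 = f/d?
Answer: 3968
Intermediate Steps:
h(f, d) = 6*f/d (h(f, d) = 6*(f/d) = 6*f/d)
M(K) = -8*K*(61 + K) (M(K) = -4*(61 + K)*(K + K) = -4*(61 + K)*2*K = -8*K*(61 + K))
M(h(-7, 7)) + 1328 = -8*6*(-7)/7*(61 + 6*(-7)/7) + 1328 = -8*6*(-7)*(⅐)*(61 + 6*(-7)*(⅐)) + 1328 = -8*(-6)*(61 - 6) + 1328 = -8*(-6)*55 + 1328 = 2640 + 1328 = 3968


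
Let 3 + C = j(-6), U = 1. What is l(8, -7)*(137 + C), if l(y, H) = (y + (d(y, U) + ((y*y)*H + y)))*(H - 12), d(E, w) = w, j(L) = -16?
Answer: 966302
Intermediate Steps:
C = -19 (C = -3 - 16 = -19)
l(y, H) = (-12 + H)*(1 + 2*y + H*y**2) (l(y, H) = (y + (1 + ((y*y)*H + y)))*(H - 12) = (y + (1 + (y**2*H + y)))*(-12 + H) = (y + (1 + (H*y**2 + y)))*(-12 + H) = (y + (1 + (y + H*y**2)))*(-12 + H) = (y + (1 + y + H*y**2))*(-12 + H) = (1 + 2*y + H*y**2)*(-12 + H) = (-12 + H)*(1 + 2*y + H*y**2))
l(8, -7)*(137 + C) = (-12 - 7 - 24*8 + (-7)**2*8**2 - 12*(-7)*8**2 + 2*(-7)*8)*(137 - 19) = (-12 - 7 - 192 + 49*64 - 12*(-7)*64 - 112)*118 = (-12 - 7 - 192 + 3136 + 5376 - 112)*118 = 8189*118 = 966302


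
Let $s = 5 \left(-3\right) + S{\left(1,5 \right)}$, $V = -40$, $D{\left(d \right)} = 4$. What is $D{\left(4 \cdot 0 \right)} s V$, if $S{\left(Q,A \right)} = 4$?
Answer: $1760$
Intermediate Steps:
$s = -11$ ($s = 5 \left(-3\right) + 4 = -15 + 4 = -11$)
$D{\left(4 \cdot 0 \right)} s V = 4 \left(-11\right) \left(-40\right) = \left(-44\right) \left(-40\right) = 1760$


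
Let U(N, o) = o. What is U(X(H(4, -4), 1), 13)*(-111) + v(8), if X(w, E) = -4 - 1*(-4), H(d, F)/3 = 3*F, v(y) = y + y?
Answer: -1427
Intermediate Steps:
v(y) = 2*y
H(d, F) = 9*F (H(d, F) = 3*(3*F) = 9*F)
X(w, E) = 0 (X(w, E) = -4 + 4 = 0)
U(X(H(4, -4), 1), 13)*(-111) + v(8) = 13*(-111) + 2*8 = -1443 + 16 = -1427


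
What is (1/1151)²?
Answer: 1/1324801 ≈ 7.5483e-7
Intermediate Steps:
(1/1151)² = 1/1324801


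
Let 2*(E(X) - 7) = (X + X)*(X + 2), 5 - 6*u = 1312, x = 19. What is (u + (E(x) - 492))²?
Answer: 3323329/36 ≈ 92315.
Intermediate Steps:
u = -1307/6 (u = ⅚ - ⅙*1312 = ⅚ - 656/3 = -1307/6 ≈ -217.83)
E(X) = 7 + X*(2 + X) (E(X) = 7 + ((X + X)*(X + 2))/2 = 7 + ((2*X)*(2 + X))/2 = 7 + (2*X*(2 + X))/2 = 7 + X*(2 + X))
(u + (E(x) - 492))² = (-1307/6 + ((7 + 19² + 2*19) - 492))² = (-1307/6 + ((7 + 361 + 38) - 492))² = (-1307/6 + (406 - 492))² = (-1307/6 - 86)² = (-1823/6)² = 3323329/36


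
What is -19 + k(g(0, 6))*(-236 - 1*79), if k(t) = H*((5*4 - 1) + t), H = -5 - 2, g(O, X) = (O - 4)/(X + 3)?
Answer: 40896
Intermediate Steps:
g(O, X) = (-4 + O)/(3 + X)
H = -7
k(t) = -133 - 7*t (k(t) = -7*((5*4 - 1) + t) = -7*((20 - 1) + t) = -7*(19 + t) = -133 - 7*t)
-19 + k(g(0, 6))*(-236 - 1*79) = -19 + (-133 - 7*(-4 + 0)/(3 + 6))*(-236 - 1*79) = -19 + (-133 - 7*(-4)/9)*(-236 - 79) = -19 + (-133 - 7*(-4)/9)*(-315) = -19 + (-133 - 7*(-4/9))*(-315) = -19 + (-133 + 28/9)*(-315) = -19 - 1169/9*(-315) = -19 + 40915 = 40896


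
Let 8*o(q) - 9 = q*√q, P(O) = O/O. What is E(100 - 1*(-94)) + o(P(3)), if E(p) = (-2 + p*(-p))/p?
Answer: -74791/388 ≈ -192.76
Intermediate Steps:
P(O) = 1
o(q) = 9/8 + q^(3/2)/8 (o(q) = 9/8 + (q*√q)/8 = 9/8 + q^(3/2)/8)
E(p) = (-2 - p²)/p
E(100 - 1*(-94)) + o(P(3)) = (-(100 - 1*(-94)) - 2/(100 - 1*(-94))) + (9/8 + 1^(3/2)/8) = (-(100 + 94) - 2/(100 + 94)) + (9/8 + (⅛)*1) = (-1*194 - 2/194) + (9/8 + ⅛) = (-194 - 2*1/194) + 5/4 = (-194 - 1/97) + 5/4 = -18819/97 + 5/4 = -74791/388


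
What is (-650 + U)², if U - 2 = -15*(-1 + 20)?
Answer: 870489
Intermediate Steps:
U = -283 (U = 2 - 15*(-1 + 20) = 2 - 15*19 = 2 - 285 = -283)
(-650 + U)² = (-650 - 283)² = (-933)² = 870489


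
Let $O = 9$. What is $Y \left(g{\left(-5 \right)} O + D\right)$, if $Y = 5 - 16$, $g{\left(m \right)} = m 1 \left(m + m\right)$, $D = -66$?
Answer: $-4224$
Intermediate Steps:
$g{\left(m \right)} = 2 m^{2}$ ($g{\left(m \right)} = m 2 m = 2 m^{2}$)
$Y = -11$ ($Y = 5 - 16 = -11$)
$Y \left(g{\left(-5 \right)} O + D\right) = - 11 \left(2 \left(-5\right)^{2} \cdot 9 - 66\right) = - 11 \left(2 \cdot 25 \cdot 9 - 66\right) = - 11 \left(50 \cdot 9 - 66\right) = - 11 \left(450 - 66\right) = \left(-11\right) 384 = -4224$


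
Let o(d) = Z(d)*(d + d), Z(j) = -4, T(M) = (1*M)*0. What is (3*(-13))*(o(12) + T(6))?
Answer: 3744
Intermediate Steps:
T(M) = 0 (T(M) = M*0 = 0)
o(d) = -8*d (o(d) = -4*(d + d) = -8*d)
(3*(-13))*(o(12) + T(6)) = (3*(-13))*(-8*12 + 0) = -39*(-96 + 0) = -39*(-96) = 3744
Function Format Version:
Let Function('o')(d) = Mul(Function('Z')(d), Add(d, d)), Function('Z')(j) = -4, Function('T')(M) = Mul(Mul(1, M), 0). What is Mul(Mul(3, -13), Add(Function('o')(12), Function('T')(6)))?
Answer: 3744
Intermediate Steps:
Function('T')(M) = 0 (Function('T')(M) = Mul(M, 0) = 0)
Function('o')(d) = Mul(-8, d) (Function('o')(d) = Mul(-4, Add(d, d)) = Mul(-4, Mul(2, d)) = Mul(-8, d))
Mul(Mul(3, -13), Add(Function('o')(12), Function('T')(6))) = Mul(Mul(3, -13), Add(Mul(-8, 12), 0)) = Mul(-39, Add(-96, 0)) = Mul(-39, -96) = 3744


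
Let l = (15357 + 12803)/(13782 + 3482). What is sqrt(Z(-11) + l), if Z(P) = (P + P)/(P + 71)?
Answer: 61*sqrt(356070)/32370 ≈ 1.1245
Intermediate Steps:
l = 1760/1079 (l = 28160/17264 = 28160*(1/17264) = 1760/1079 ≈ 1.6311)
Z(P) = 2*P/(71 + P) (Z(P) = (2*P)/(71 + P) = 2*P/(71 + P))
sqrt(Z(-11) + l) = sqrt(2*(-11)/(71 - 11) + 1760/1079) = sqrt(2*(-11)/60 + 1760/1079) = sqrt(2*(-11)*(1/60) + 1760/1079) = sqrt(-11/30 + 1760/1079) = sqrt(40931/32370) = 61*sqrt(356070)/32370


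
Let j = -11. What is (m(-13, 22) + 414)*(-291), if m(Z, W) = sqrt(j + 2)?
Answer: -120474 - 873*I ≈ -1.2047e+5 - 873.0*I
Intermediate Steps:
m(Z, W) = 3*I (m(Z, W) = sqrt(-11 + 2) = sqrt(-9) = 3*I)
(m(-13, 22) + 414)*(-291) = (3*I + 414)*(-291) = (414 + 3*I)*(-291) = -120474 - 873*I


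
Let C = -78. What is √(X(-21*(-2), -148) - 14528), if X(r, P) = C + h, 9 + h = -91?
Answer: 3*I*√1634 ≈ 121.27*I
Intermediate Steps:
h = -100 (h = -9 - 91 = -100)
X(r, P) = -178 (X(r, P) = -78 - 100 = -178)
√(X(-21*(-2), -148) - 14528) = √(-178 - 14528) = √(-14706) = 3*I*√1634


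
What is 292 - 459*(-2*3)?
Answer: 3046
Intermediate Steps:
292 - 459*(-2*3) = 292 - (-2754) = 292 - 459*(-6) = 292 + 2754 = 3046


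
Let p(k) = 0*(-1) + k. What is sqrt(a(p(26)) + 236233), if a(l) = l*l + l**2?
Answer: sqrt(237585) ≈ 487.43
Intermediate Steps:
p(k) = k (p(k) = 0 + k = k)
a(l) = 2*l**2 (a(l) = l**2 + l**2 = 2*l**2)
sqrt(a(p(26)) + 236233) = sqrt(2*26**2 + 236233) = sqrt(2*676 + 236233) = sqrt(1352 + 236233) = sqrt(237585)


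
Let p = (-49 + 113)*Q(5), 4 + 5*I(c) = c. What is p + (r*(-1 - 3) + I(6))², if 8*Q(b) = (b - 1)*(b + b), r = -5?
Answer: 18404/25 ≈ 736.16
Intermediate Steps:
I(c) = -⅘ + c/5
Q(b) = b*(-1 + b)/4 (Q(b) = ((b - 1)*(b + b))/8 = ((-1 + b)*(2*b))/8 = (2*b*(-1 + b))/8 = b*(-1 + b)/4)
p = 320 (p = (-49 + 113)*((¼)*5*(-1 + 5)) = 64*((¼)*5*4) = 64*5 = 320)
p + (r*(-1 - 3) + I(6))² = 320 + (-5*(-1 - 3) + (-⅘ + (⅕)*6))² = 320 + (-5*(-4) + (-⅘ + 6/5))² = 320 + (20 + ⅖)² = 320 + (102/5)² = 320 + 10404/25 = 18404/25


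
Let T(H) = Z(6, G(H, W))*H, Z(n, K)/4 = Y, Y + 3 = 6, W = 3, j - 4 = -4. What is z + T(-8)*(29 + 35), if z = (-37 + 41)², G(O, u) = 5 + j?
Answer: -6128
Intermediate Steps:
j = 0 (j = 4 - 4 = 0)
G(O, u) = 5 (G(O, u) = 5 + 0 = 5)
Y = 3 (Y = -3 + 6 = 3)
Z(n, K) = 12 (Z(n, K) = 4*3 = 12)
T(H) = 12*H
z = 16 (z = 4² = 16)
z + T(-8)*(29 + 35) = 16 + (12*(-8))*(29 + 35) = 16 - 96*64 = 16 - 6144 = -6128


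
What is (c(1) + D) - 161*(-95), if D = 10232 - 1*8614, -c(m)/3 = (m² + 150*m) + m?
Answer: 16457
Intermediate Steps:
c(m) = -453*m - 3*m² (c(m) = -3*((m² + 150*m) + m) = -3*(m² + 151*m) = -453*m - 3*m²)
D = 1618 (D = 10232 - 8614 = 1618)
(c(1) + D) - 161*(-95) = (-3*1*(151 + 1) + 1618) - 161*(-95) = (-3*1*152 + 1618) + 15295 = (-456 + 1618) + 15295 = 1162 + 15295 = 16457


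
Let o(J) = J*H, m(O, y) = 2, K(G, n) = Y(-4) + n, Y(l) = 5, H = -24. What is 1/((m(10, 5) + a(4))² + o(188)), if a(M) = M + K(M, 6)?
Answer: -1/4223 ≈ -0.00023680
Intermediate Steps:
K(G, n) = 5 + n
a(M) = 11 + M (a(M) = M + (5 + 6) = M + 11 = 11 + M)
o(J) = -24*J (o(J) = J*(-24) = -24*J)
1/((m(10, 5) + a(4))² + o(188)) = 1/((2 + (11 + 4))² - 24*188) = 1/((2 + 15)² - 4512) = 1/(17² - 4512) = 1/(289 - 4512) = 1/(-4223) = -1/4223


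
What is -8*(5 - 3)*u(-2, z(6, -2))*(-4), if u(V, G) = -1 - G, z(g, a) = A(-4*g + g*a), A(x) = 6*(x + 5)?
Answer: 11840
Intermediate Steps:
A(x) = 30 + 6*x (A(x) = 6*(5 + x) = 30 + 6*x)
z(g, a) = 30 - 24*g + 6*a*g (z(g, a) = 30 + 6*(-4*g + g*a) = 30 + 6*(-4*g + a*g) = 30 + (-24*g + 6*a*g) = 30 - 24*g + 6*a*g)
-8*(5 - 3)*u(-2, z(6, -2))*(-4) = -8*(5 - 3)*(-1 - (30 + 6*6*(-4 - 2)))*(-4) = -16*(-1 - (30 + 6*6*(-6)))*(-4) = -16*(-1 - (30 - 216))*(-4) = -16*(-1 - 1*(-186))*(-4) = -16*(-1 + 186)*(-4) = -16*185*(-4) = -8*370*(-4) = -2960*(-4) = 11840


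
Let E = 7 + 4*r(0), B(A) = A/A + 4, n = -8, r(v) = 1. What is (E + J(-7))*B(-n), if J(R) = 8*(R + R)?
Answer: -505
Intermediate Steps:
J(R) = 16*R (J(R) = 8*(2*R) = 16*R)
B(A) = 5 (B(A) = 1 + 4 = 5)
E = 11 (E = 7 + 4*1 = 7 + 4 = 11)
(E + J(-7))*B(-n) = (11 + 16*(-7))*5 = (11 - 112)*5 = -101*5 = -505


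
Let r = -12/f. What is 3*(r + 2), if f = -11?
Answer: 102/11 ≈ 9.2727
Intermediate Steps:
r = 12/11 (r = -12/(-11) = -12*(-1/11) = 12/11 ≈ 1.0909)
3*(r + 2) = 3*(12/11 + 2) = 3*(34/11) = 102/11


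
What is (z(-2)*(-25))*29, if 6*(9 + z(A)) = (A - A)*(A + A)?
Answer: 6525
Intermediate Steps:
z(A) = -9 (z(A) = -9 + ((A - A)*(A + A))/6 = -9 + (0*(2*A))/6 = -9 + (⅙)*0 = -9 + 0 = -9)
(z(-2)*(-25))*29 = -9*(-25)*29 = 225*29 = 6525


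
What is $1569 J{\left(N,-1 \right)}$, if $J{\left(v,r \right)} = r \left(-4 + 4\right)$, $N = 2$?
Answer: $0$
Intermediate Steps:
$J{\left(v,r \right)} = 0$ ($J{\left(v,r \right)} = r 0 = 0$)
$1569 J{\left(N,-1 \right)} = 1569 \cdot 0 = 0$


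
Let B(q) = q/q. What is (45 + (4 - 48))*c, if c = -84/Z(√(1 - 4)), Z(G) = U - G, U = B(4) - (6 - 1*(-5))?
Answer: 840/103 - 84*I*√3/103 ≈ 8.1553 - 1.4125*I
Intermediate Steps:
B(q) = 1
U = -10 (U = 1 - (6 - 1*(-5)) = 1 - (6 + 5) = 1 - 1*11 = 1 - 11 = -10)
Z(G) = -10 - G
c = -84/(-10 - I*√3) (c = -84/(-10 - √(1 - 4)) = -84/(-10 - √(-3)) = -84/(-10 - I*√3) ≈ 8.1553 - 1.4125*I)
(45 + (4 - 48))*c = (45 + (4 - 48))*(840/103 - 84*I*√3/103) = (45 - 44)*(840/103 - 84*I*√3/103) = 1*(840/103 - 84*I*√3/103) = 840/103 - 84*I*√3/103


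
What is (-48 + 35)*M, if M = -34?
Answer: 442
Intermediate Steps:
(-48 + 35)*M = (-48 + 35)*(-34) = -13*(-34) = 442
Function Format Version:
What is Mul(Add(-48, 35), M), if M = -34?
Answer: 442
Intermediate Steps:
Mul(Add(-48, 35), M) = Mul(Add(-48, 35), -34) = Mul(-13, -34) = 442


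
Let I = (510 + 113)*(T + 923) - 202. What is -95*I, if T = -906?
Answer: -986955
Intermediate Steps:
I = 10389 (I = (510 + 113)*(-906 + 923) - 202 = 623*17 - 202 = 10591 - 202 = 10389)
-95*I = -95*10389 = -986955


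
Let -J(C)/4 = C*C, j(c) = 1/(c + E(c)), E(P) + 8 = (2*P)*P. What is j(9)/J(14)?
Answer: -1/127792 ≈ -7.8252e-6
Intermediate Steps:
E(P) = -8 + 2*P**2 (E(P) = -8 + (2*P)*P = -8 + 2*P**2)
j(c) = 1/(-8 + c + 2*c**2) (j(c) = 1/(c + (-8 + 2*c**2)) = 1/(-8 + c + 2*c**2))
J(C) = -4*C**2 (J(C) = -4*C*C = -4*C**2)
j(9)/J(14) = 1/((-8 + 9 + 2*9**2)*((-4*14**2))) = 1/((-8 + 9 + 2*81)*((-4*196))) = 1/((-8 + 9 + 162)*(-784)) = -1/784/163 = (1/163)*(-1/784) = -1/127792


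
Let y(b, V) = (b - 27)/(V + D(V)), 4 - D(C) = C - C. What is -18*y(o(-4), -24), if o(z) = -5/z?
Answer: -927/40 ≈ -23.175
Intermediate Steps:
D(C) = 4 (D(C) = 4 - (C - C) = 4 - 1*0 = 4 + 0 = 4)
y(b, V) = (-27 + b)/(4 + V) (y(b, V) = (b - 27)/(V + 4) = (-27 + b)/(4 + V))
-18*y(o(-4), -24) = -18*(-27 - 5/(-4))/(4 - 24) = -18*(-27 - 5*(-¼))/(-20) = -(-9)*(-27 + 5/4)/10 = -(-9)*(-103)/(10*4) = -18*103/80 = -927/40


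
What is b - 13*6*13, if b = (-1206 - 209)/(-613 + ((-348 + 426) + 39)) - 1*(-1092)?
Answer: 40103/496 ≈ 80.853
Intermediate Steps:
b = 543047/496 (b = -1415/(-613 + (78 + 39)) + 1092 = -1415/(-613 + 117) + 1092 = -1415/(-496) + 1092 = -1415*(-1/496) + 1092 = 1415/496 + 1092 = 543047/496 ≈ 1094.9)
b - 13*6*13 = 543047/496 - 13*6*13 = 543047/496 - 78*13 = 543047/496 - 1014 = 40103/496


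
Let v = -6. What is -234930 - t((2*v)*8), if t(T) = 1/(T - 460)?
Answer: -130621079/556 ≈ -2.3493e+5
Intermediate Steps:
t(T) = 1/(-460 + T)
-234930 - t((2*v)*8) = -234930 - 1/(-460 + (2*(-6))*8) = -234930 - 1/(-460 - 12*8) = -234930 - 1/(-460 - 96) = -234930 - 1/(-556) = -234930 - 1*(-1/556) = -234930 + 1/556 = -130621079/556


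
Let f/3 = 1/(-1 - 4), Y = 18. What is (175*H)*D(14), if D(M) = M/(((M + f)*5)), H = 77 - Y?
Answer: 144550/67 ≈ 2157.5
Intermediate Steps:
H = 59 (H = 77 - 1*18 = 77 - 18 = 59)
f = -⅗ (f = 3/(-1 - 4) = 3/(-5) = 3*(-⅕) = -⅗ ≈ -0.60000)
D(M) = M/(-3 + 5*M) (D(M) = M/(((M - ⅗)*5)) = M/(((-⅗ + M)*5)) = M/(-3 + 5*M))
(175*H)*D(14) = (175*59)*(14/(-3 + 5*14)) = 10325*(14/(-3 + 70)) = 10325*(14/67) = 144550/67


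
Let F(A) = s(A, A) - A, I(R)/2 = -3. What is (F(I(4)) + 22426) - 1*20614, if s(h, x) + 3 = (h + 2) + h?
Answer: 1805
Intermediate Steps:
s(h, x) = -1 + 2*h (s(h, x) = -3 + ((h + 2) + h) = -3 + ((2 + h) + h) = -3 + (2 + 2*h) = -1 + 2*h)
I(R) = -6 (I(R) = 2*(-3) = -6)
F(A) = -1 + A (F(A) = (-1 + 2*A) - A = -1 + A)
(F(I(4)) + 22426) - 1*20614 = ((-1 - 6) + 22426) - 1*20614 = (-7 + 22426) - 20614 = 22419 - 20614 = 1805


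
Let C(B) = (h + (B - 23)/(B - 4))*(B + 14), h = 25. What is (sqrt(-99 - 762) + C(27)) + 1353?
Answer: 54858/23 + I*sqrt(861) ≈ 2385.1 + 29.343*I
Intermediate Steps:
C(B) = (14 + B)*(25 + (-23 + B)/(-4 + B)) (C(B) = (25 + (B - 23)/(B - 4))*(B + 14) = (25 + (-23 + B)/(-4 + B))*(14 + B) = (14 + B)*(25 + (-23 + B)/(-4 + B)))
(sqrt(-99 - 762) + C(27)) + 1353 = (sqrt(-99 - 762) + (-1722 + 26*27**2 + 241*27)/(-4 + 27)) + 1353 = (sqrt(-861) + (-1722 + 26*729 + 6507)/23) + 1353 = (I*sqrt(861) + (-1722 + 18954 + 6507)/23) + 1353 = (I*sqrt(861) + (1/23)*23739) + 1353 = (I*sqrt(861) + 23739/23) + 1353 = (23739/23 + I*sqrt(861)) + 1353 = 54858/23 + I*sqrt(861)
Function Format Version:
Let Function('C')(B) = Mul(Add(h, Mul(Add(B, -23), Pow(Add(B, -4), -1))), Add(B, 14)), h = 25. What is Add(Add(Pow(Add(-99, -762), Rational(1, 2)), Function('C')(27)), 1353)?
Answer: Add(Rational(54858, 23), Mul(I, Pow(861, Rational(1, 2)))) ≈ Add(2385.1, Mul(29.343, I))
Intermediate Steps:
Function('C')(B) = Mul(Add(14, B), Add(25, Mul(Pow(Add(-4, B), -1), Add(-23, B)))) (Function('C')(B) = Mul(Add(25, Mul(Add(B, -23), Pow(Add(B, -4), -1))), Add(B, 14)) = Mul(Add(25, Mul(Add(-23, B), Pow(Add(-4, B), -1))), Add(14, B)) = Mul(Add(25, Mul(Pow(Add(-4, B), -1), Add(-23, B))), Add(14, B)) = Mul(Add(14, B), Add(25, Mul(Pow(Add(-4, B), -1), Add(-23, B)))))
Add(Add(Pow(Add(-99, -762), Rational(1, 2)), Function('C')(27)), 1353) = Add(Add(Pow(Add(-99, -762), Rational(1, 2)), Mul(Pow(Add(-4, 27), -1), Add(-1722, Mul(26, Pow(27, 2)), Mul(241, 27)))), 1353) = Add(Add(Pow(-861, Rational(1, 2)), Mul(Pow(23, -1), Add(-1722, Mul(26, 729), 6507))), 1353) = Add(Add(Mul(I, Pow(861, Rational(1, 2))), Mul(Rational(1, 23), Add(-1722, 18954, 6507))), 1353) = Add(Add(Mul(I, Pow(861, Rational(1, 2))), Mul(Rational(1, 23), 23739)), 1353) = Add(Add(Mul(I, Pow(861, Rational(1, 2))), Rational(23739, 23)), 1353) = Add(Add(Rational(23739, 23), Mul(I, Pow(861, Rational(1, 2)))), 1353) = Add(Rational(54858, 23), Mul(I, Pow(861, Rational(1, 2))))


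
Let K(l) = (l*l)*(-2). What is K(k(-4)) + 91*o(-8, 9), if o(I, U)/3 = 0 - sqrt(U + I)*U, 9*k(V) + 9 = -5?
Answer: -199409/81 ≈ -2461.8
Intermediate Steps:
k(V) = -14/9 (k(V) = -1 + (1/9)*(-5) = -1 - 5/9 = -14/9)
K(l) = -2*l**2 (K(l) = l**2*(-2) = -2*l**2)
o(I, U) = -3*U*sqrt(I + U) (o(I, U) = 3*(0 - sqrt(U + I)*U) = 3*(0 - sqrt(I + U)*U) = 3*(0 - U*sqrt(I + U)) = 3*(-U*sqrt(I + U)) = -3*U*sqrt(I + U))
K(k(-4)) + 91*o(-8, 9) = -2*(-14/9)**2 + 91*(-3*9*sqrt(-8 + 9)) = -2*196/81 + 91*(-3*9*sqrt(1)) = -392/81 + 91*(-3*9*1) = -392/81 + 91*(-27) = -392/81 - 2457 = -199409/81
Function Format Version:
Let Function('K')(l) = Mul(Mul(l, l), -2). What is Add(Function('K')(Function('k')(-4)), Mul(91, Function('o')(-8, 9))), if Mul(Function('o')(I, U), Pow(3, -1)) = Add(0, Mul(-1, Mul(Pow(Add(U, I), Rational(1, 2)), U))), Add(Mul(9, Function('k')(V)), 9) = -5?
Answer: Rational(-199409, 81) ≈ -2461.8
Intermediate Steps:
Function('k')(V) = Rational(-14, 9) (Function('k')(V) = Add(-1, Mul(Rational(1, 9), -5)) = Add(-1, Rational(-5, 9)) = Rational(-14, 9))
Function('K')(l) = Mul(-2, Pow(l, 2)) (Function('K')(l) = Mul(Pow(l, 2), -2) = Mul(-2, Pow(l, 2)))
Function('o')(I, U) = Mul(-3, U, Pow(Add(I, U), Rational(1, 2))) (Function('o')(I, U) = Mul(3, Add(0, Mul(-1, Mul(Pow(Add(U, I), Rational(1, 2)), U)))) = Mul(3, Add(0, Mul(-1, Mul(Pow(Add(I, U), Rational(1, 2)), U)))) = Mul(3, Add(0, Mul(-1, Mul(U, Pow(Add(I, U), Rational(1, 2)))))) = Mul(3, Add(0, Mul(-1, U, Pow(Add(I, U), Rational(1, 2))))) = Mul(3, Mul(-1, U, Pow(Add(I, U), Rational(1, 2)))) = Mul(-3, U, Pow(Add(I, U), Rational(1, 2))))
Add(Function('K')(Function('k')(-4)), Mul(91, Function('o')(-8, 9))) = Add(Mul(-2, Pow(Rational(-14, 9), 2)), Mul(91, Mul(-3, 9, Pow(Add(-8, 9), Rational(1, 2))))) = Add(Mul(-2, Rational(196, 81)), Mul(91, Mul(-3, 9, Pow(1, Rational(1, 2))))) = Add(Rational(-392, 81), Mul(91, Mul(-3, 9, 1))) = Add(Rational(-392, 81), Mul(91, -27)) = Add(Rational(-392, 81), -2457) = Rational(-199409, 81)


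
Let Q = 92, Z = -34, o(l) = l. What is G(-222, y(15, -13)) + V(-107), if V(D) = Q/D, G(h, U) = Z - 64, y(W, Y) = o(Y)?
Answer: -10578/107 ≈ -98.860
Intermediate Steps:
y(W, Y) = Y
G(h, U) = -98 (G(h, U) = -34 - 64 = -98)
V(D) = 92/D
G(-222, y(15, -13)) + V(-107) = -98 + 92/(-107) = -98 + 92*(-1/107) = -98 - 92/107 = -10578/107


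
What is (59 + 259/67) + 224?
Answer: 19220/67 ≈ 286.87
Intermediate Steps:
(59 + 259/67) + 224 = 4212/67 + 224 = 19220/67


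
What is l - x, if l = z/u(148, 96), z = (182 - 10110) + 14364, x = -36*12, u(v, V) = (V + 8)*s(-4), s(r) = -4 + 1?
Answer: 32587/78 ≈ 417.78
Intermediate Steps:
s(r) = -3
u(v, V) = -24 - 3*V (u(v, V) = (V + 8)*(-3) = (8 + V)*(-3) = -24 - 3*V)
x = -432
z = 4436 (z = -9928 + 14364 = 4436)
l = -1109/78 (l = 4436/(-24 - 3*96) = 4436/(-24 - 288) = 4436/(-312) = 4436*(-1/312) = -1109/78 ≈ -14.218)
l - x = -1109/78 - 1*(-432) = -1109/78 + 432 = 32587/78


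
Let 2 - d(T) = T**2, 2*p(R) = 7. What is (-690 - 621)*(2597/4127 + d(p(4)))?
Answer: 208211709/16508 ≈ 12613.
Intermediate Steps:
p(R) = 7/2 (p(R) = (1/2)*7 = 7/2)
d(T) = 2 - T**2
(-690 - 621)*(2597/4127 + d(p(4))) = (-690 - 621)*(2597/4127 + (2 - (7/2)**2)) = -1311*(2597*(1/4127) + (2 - 1*49/4)) = -1311*(2597/4127 + (2 - 49/4)) = -1311*(2597/4127 - 41/4) = -1311*(-158819/16508) = 208211709/16508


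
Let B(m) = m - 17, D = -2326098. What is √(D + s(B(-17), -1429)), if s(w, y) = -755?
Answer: I*√2326853 ≈ 1525.4*I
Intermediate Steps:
B(m) = -17 + m
√(D + s(B(-17), -1429)) = √(-2326098 - 755) = √(-2326853) = I*√2326853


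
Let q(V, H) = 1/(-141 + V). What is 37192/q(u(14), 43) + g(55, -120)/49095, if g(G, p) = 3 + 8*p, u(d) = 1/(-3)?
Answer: -86022120959/16365 ≈ -5.2565e+6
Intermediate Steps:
u(d) = -⅓
37192/q(u(14), 43) + g(55, -120)/49095 = 37192/(1/(-141 - ⅓)) + (3 + 8*(-120))/49095 = 37192/(1/(-424/3)) + (3 - 960)*(1/49095) = 37192/(-3/424) - 957*1/49095 = 37192*(-424/3) - 319/16365 = -15769408/3 - 319/16365 = -86022120959/16365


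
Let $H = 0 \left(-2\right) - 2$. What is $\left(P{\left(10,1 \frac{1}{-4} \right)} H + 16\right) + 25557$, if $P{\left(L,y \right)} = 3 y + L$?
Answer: $\frac{51109}{2} \approx 25555.0$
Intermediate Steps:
$P{\left(L,y \right)} = L + 3 y$
$H = -2$ ($H = 0 - 2 = -2$)
$\left(P{\left(10,1 \frac{1}{-4} \right)} H + 16\right) + 25557 = \left(\left(10 + 3 \cdot 1 \frac{1}{-4}\right) \left(-2\right) + 16\right) + 25557 = \left(\left(10 + 3 \cdot 1 \left(- \frac{1}{4}\right)\right) \left(-2\right) + 16\right) + 25557 = \left(\left(10 + 3 \left(- \frac{1}{4}\right)\right) \left(-2\right) + 16\right) + 25557 = \left(\left(10 - \frac{3}{4}\right) \left(-2\right) + 16\right) + 25557 = \left(\frac{37}{4} \left(-2\right) + 16\right) + 25557 = \left(- \frac{37}{2} + 16\right) + 25557 = - \frac{5}{2} + 25557 = \frac{51109}{2}$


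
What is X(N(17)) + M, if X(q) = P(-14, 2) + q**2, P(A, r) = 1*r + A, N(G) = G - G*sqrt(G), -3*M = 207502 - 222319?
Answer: 10129 - 578*sqrt(17) ≈ 7745.8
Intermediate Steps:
M = 4939 (M = -(207502 - 222319)/3 = -1/3*(-14817) = 4939)
N(G) = G - G**(3/2)
P(A, r) = A + r (P(A, r) = r + A = A + r)
X(q) = -12 + q**2 (X(q) = (-14 + 2) + q**2 = -12 + q**2)
X(N(17)) + M = (-12 + (17 - 17**(3/2))**2) + 4939 = (-12 + (17 - 17*sqrt(17))**2) + 4939 = 4927 + (17 - 17*sqrt(17))**2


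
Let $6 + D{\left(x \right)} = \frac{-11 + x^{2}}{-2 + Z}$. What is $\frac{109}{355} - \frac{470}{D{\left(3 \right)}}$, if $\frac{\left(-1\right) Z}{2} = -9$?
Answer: $\frac{1340141}{17395} \approx 77.042$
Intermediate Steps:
$Z = 18$ ($Z = \left(-2\right) \left(-9\right) = 18$)
$D{\left(x \right)} = - \frac{107}{16} + \frac{x^{2}}{16}$ ($D{\left(x \right)} = -6 + \frac{-11 + x^{2}}{-2 + 18} = -6 + \frac{-11 + x^{2}}{16} = -6 + \left(-11 + x^{2}\right) \frac{1}{16} = -6 + \left(- \frac{11}{16} + \frac{x^{2}}{16}\right) = - \frac{107}{16} + \frac{x^{2}}{16}$)
$\frac{109}{355} - \frac{470}{D{\left(3 \right)}} = \frac{109}{355} - \frac{470}{- \frac{107}{16} + \frac{3^{2}}{16}} = 109 \cdot \frac{1}{355} - \frac{470}{- \frac{107}{16} + \frac{1}{16} \cdot 9} = \frac{109}{355} - \frac{470}{- \frac{107}{16} + \frac{9}{16}} = \frac{109}{355} - \frac{470}{- \frac{49}{8}} = \frac{109}{355} - - \frac{3760}{49} = \frac{109}{355} + \frac{3760}{49} = \frac{1340141}{17395}$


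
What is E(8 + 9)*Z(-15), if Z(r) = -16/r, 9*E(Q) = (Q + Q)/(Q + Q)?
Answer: 16/135 ≈ 0.11852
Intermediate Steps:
E(Q) = 1/9 (E(Q) = ((Q + Q)/(Q + Q))/9 = ((2*Q)/((2*Q)))/9 = ((2*Q)*(1/(2*Q)))/9 = (1/9)*1 = 1/9)
E(8 + 9)*Z(-15) = (-16/(-15))/9 = (-16*(-1/15))/9 = (1/9)*(16/15) = 16/135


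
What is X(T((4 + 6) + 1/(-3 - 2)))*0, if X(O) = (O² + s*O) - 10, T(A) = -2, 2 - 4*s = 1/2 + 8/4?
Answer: 0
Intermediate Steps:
s = -⅛ (s = ½ - (1/2 + 8/4)/4 = ½ - (1*(½) + 8*(¼))/4 = ½ - (½ + 2)/4 = ½ - ¼*5/2 = ½ - 5/8 = -⅛ ≈ -0.12500)
X(O) = -10 + O² - O/8 (X(O) = (O² - O/8) - 10 = -10 + O² - O/8)
X(T((4 + 6) + 1/(-3 - 2)))*0 = (-10 + (-2)² - ⅛*(-2))*0 = (-10 + 4 + ¼)*0 = -23/4*0 = 0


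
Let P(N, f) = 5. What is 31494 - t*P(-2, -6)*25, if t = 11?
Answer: 30119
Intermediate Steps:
31494 - t*P(-2, -6)*25 = 31494 - 11*5*25 = 31494 - 55*25 = 31494 - 1*1375 = 31494 - 1375 = 30119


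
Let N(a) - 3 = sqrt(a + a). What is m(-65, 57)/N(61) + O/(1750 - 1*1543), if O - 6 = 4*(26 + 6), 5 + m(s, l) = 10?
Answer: 12037/23391 + 5*sqrt(122)/113 ≈ 1.0033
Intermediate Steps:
m(s, l) = 5 (m(s, l) = -5 + 10 = 5)
O = 134 (O = 6 + 4*(26 + 6) = 6 + 4*32 = 6 + 128 = 134)
N(a) = 3 + sqrt(2)*sqrt(a) (N(a) = 3 + sqrt(a + a) = 3 + sqrt(2*a) = 3 + sqrt(2)*sqrt(a))
m(-65, 57)/N(61) + O/(1750 - 1*1543) = 5/(3 + sqrt(2)*sqrt(61)) + 134/(1750 - 1*1543) = 5/(3 + sqrt(122)) + 134/(1750 - 1543) = 5/(3 + sqrt(122)) + 134/207 = 134/207 + 5/(3 + sqrt(122))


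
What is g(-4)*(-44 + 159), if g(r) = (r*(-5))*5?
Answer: 11500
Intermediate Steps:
g(r) = -25*r (g(r) = -5*r*5 = -25*r)
g(-4)*(-44 + 159) = (-25*(-4))*(-44 + 159) = 100*115 = 11500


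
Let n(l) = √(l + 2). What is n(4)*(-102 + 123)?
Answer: 21*√6 ≈ 51.439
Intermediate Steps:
n(l) = √(2 + l)
n(4)*(-102 + 123) = √(2 + 4)*(-102 + 123) = √6*21 = 21*√6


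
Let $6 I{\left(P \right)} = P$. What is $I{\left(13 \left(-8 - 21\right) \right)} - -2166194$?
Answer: $\frac{12996787}{6} \approx 2.1661 \cdot 10^{6}$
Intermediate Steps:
$I{\left(P \right)} = \frac{P}{6}$
$I{\left(13 \left(-8 - 21\right) \right)} - -2166194 = \frac{13 \left(-8 - 21\right)}{6} - -2166194 = \frac{13 \left(-29\right)}{6} + 2166194 = \frac{1}{6} \left(-377\right) + 2166194 = - \frac{377}{6} + 2166194 = \frac{12996787}{6}$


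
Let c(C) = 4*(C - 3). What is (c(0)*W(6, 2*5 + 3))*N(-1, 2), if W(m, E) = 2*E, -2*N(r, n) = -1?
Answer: -156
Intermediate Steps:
N(r, n) = ½ (N(r, n) = -½*(-1) = ½)
c(C) = -12 + 4*C (c(C) = 4*(-3 + C) = -12 + 4*C)
(c(0)*W(6, 2*5 + 3))*N(-1, 2) = ((-12 + 4*0)*(2*(2*5 + 3)))*(½) = ((-12 + 0)*(2*(10 + 3)))*(½) = -24*13*(½) = -12*26*(½) = -312*½ = -156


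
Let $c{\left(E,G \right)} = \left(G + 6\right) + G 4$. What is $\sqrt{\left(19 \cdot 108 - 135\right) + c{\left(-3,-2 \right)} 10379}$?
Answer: $i \sqrt{39599} \approx 198.99 i$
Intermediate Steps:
$c{\left(E,G \right)} = 6 + 5 G$ ($c{\left(E,G \right)} = \left(6 + G\right) + 4 G = 6 + 5 G$)
$\sqrt{\left(19 \cdot 108 - 135\right) + c{\left(-3,-2 \right)} 10379} = \sqrt{\left(19 \cdot 108 - 135\right) + \left(6 + 5 \left(-2\right)\right) 10379} = \sqrt{\left(2052 - 135\right) + \left(6 - 10\right) 10379} = \sqrt{1917 - 41516} = \sqrt{-39599} = i \sqrt{39599}$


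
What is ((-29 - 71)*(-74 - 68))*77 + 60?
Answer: 1093460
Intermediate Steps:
((-29 - 71)*(-74 - 68))*77 + 60 = -100*(-142)*77 + 60 = 14200*77 + 60 = 1093400 + 60 = 1093460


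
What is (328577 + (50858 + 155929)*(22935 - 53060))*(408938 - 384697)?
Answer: -151000335433318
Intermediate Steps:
(328577 + (50858 + 155929)*(22935 - 53060))*(408938 - 384697) = (328577 + 206787*(-30125))*24241 = (328577 - 6229458375)*24241 = -6229129798*24241 = -151000335433318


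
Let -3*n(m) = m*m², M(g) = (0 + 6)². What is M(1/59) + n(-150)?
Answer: 1125036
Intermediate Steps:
M(g) = 36 (M(g) = 6² = 36)
n(m) = -m³/3 (n(m) = -m*m²/3 = -m³/3)
M(1/59) + n(-150) = 36 - ⅓*(-150)³ = 36 - ⅓*(-3375000) = 36 + 1125000 = 1125036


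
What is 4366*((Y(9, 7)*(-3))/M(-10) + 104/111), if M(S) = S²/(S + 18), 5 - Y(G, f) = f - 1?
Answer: 385388/75 ≈ 5138.5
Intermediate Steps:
Y(G, f) = 6 - f (Y(G, f) = 5 - (f - 1) = 5 - (-1 + f) = 5 + (1 - f) = 6 - f)
M(S) = S²/(18 + S)
4366*((Y(9, 7)*(-3))/M(-10) + 104/111) = 4366*(((6 - 1*7)*(-3))/(((-10)²/(18 - 10))) + 104/111) = 4366*(((6 - 7)*(-3))/((100/8)) + 104*(1/111)) = 4366*((-1*(-3))/((100*(⅛))) + 104/111) = 4366*(3/(25/2) + 104/111) = 4366*(3*(2/25) + 104/111) = 4366*(6/25 + 104/111) = 4366*(3266/2775) = 385388/75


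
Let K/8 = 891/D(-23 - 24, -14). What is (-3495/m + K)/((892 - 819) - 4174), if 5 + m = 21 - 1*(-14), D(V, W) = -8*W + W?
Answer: 4289/401898 ≈ 0.010672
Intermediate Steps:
D(V, W) = -7*W
m = 30 (m = -5 + (21 - 1*(-14)) = -5 + (21 + 14) = -5 + 35 = 30)
K = 3564/49 (K = 8*(891/((-7*(-14)))) = 8*(891/98) = 3564/49 ≈ 72.735)
(-3495/m + K)/((892 - 819) - 4174) = (-3495/30 + 3564/49)/((892 - 819) - 4174) = (-3495*1/30 + 3564/49)/(73 - 4174) = (-233/2 + 3564/49)/(-4101) = -4289/98*(-1/4101) = 4289/401898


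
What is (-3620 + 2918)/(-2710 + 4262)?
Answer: -351/776 ≈ -0.45232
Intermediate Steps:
(-3620 + 2918)/(-2710 + 4262) = -702/1552 = -702*1/1552 = -351/776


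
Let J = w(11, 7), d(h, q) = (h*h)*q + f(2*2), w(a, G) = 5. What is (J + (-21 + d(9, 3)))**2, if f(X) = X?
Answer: 53361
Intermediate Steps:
d(h, q) = 4 + q*h**2 (d(h, q) = (h*h)*q + 2*2 = h**2*q + 4 = q*h**2 + 4 = 4 + q*h**2)
J = 5
(J + (-21 + d(9, 3)))**2 = (5 + (-21 + (4 + 3*9**2)))**2 = (5 + (-21 + (4 + 3*81)))**2 = (5 + (-21 + (4 + 243)))**2 = (5 + (-21 + 247))**2 = (5 + 226)**2 = 231**2 = 53361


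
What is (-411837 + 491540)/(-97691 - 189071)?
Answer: -79703/286762 ≈ -0.27794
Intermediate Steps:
(-411837 + 491540)/(-97691 - 189071) = 79703/(-286762) = 79703*(-1/286762) = -79703/286762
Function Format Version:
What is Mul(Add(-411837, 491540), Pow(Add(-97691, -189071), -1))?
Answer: Rational(-79703, 286762) ≈ -0.27794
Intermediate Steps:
Mul(Add(-411837, 491540), Pow(Add(-97691, -189071), -1)) = Mul(79703, Pow(-286762, -1)) = Mul(79703, Rational(-1, 286762)) = Rational(-79703, 286762)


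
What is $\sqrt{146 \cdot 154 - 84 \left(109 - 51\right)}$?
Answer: $2 \sqrt{4403} \approx 132.71$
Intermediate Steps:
$\sqrt{146 \cdot 154 - 84 \left(109 - 51\right)} = \sqrt{22484 - 4872} = \sqrt{17612} = 2 \sqrt{4403}$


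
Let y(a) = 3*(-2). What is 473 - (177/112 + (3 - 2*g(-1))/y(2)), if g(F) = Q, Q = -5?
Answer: 159125/336 ≈ 473.59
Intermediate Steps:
y(a) = -6
g(F) = -5
473 - (177/112 + (3 - 2*g(-1))/y(2)) = 473 - (177/112 + (3 - 2*(-5))/(-6)) = 473 - (177*(1/112) + (3 + 10)*(-⅙)) = 473 - (177/112 + 13*(-⅙)) = 473 - (177/112 - 13/6) = 473 - 1*(-197/336) = 473 + 197/336 = 159125/336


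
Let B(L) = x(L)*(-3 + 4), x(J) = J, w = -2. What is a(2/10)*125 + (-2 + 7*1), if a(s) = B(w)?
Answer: -245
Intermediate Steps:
B(L) = L (B(L) = L*(-3 + 4) = L*1 = L)
a(s) = -2
a(2/10)*125 + (-2 + 7*1) = -2*125 + (-2 + 7*1) = -250 + (-2 + 7) = -250 + 5 = -245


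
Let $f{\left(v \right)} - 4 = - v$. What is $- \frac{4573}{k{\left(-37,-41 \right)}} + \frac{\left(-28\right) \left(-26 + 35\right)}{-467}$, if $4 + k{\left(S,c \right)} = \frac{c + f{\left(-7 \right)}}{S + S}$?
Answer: $\frac{79050383}{62111} \approx 1272.7$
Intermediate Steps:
$f{\left(v \right)} = 4 - v$
$k{\left(S,c \right)} = -4 + \frac{11 + c}{2 S}$ ($k{\left(S,c \right)} = -4 + \frac{c + \left(4 - -7\right)}{S + S} = -4 + \frac{c + \left(4 + 7\right)}{2 S} = -4 + \left(c + 11\right) \frac{1}{2 S} = -4 + \left(11 + c\right) \frac{1}{2 S} = -4 + \frac{11 + c}{2 S}$)
$- \frac{4573}{k{\left(-37,-41 \right)}} + \frac{\left(-28\right) \left(-26 + 35\right)}{-467} = - \frac{4573}{\frac{1}{2} \frac{1}{-37} \left(11 - 41 - -296\right)} + \frac{\left(-28\right) \left(-26 + 35\right)}{-467} = - \frac{4573}{\frac{1}{2} \left(- \frac{1}{37}\right) \left(11 - 41 + 296\right)} + \left(-28\right) 9 \left(- \frac{1}{467}\right) = - \frac{4573}{\frac{1}{2} \left(- \frac{1}{37}\right) 266} - - \frac{252}{467} = - \frac{4573}{- \frac{133}{37}} + \frac{252}{467} = \left(-4573\right) \left(- \frac{37}{133}\right) + \frac{252}{467} = \frac{169201}{133} + \frac{252}{467} = \frac{79050383}{62111}$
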